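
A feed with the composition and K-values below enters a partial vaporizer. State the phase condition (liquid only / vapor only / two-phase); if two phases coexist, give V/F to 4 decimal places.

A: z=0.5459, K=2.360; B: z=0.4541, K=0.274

two-phase, V/F = 0.4180

ΣzᵢKᵢ = 1.4127; Σzᵢ/Kᵢ = 1.8886.
Both exceed 1, so a two-phase solution exists.
Binary case is linear: z₁(K₁−1)(1+ψ(K₂−1)) + z₂(K₂−1)(1+ψ(K₁−1)) = 0
⇒ ψ = [z₁(K₁−1)+z₂(K₂−1)] / [−(K₁−1)(K₂−1)] = 0.41275/0.98736 = 0.4180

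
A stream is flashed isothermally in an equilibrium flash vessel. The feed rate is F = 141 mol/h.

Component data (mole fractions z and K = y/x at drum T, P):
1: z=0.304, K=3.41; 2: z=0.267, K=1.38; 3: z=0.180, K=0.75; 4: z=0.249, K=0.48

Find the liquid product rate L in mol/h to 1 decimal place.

L = 12.4 mol/h

Rachford–Rice: g(ψ) = Σ zᵢ(Kᵢ−1)/(1+ψ(Kᵢ−1)) = 0.
Feasibility: ΣzᵢKᵢ = 1.660, Σzᵢ/Kᵢ = 1.041 — both > 1, two phases present.
Newton–Raphson from ψ = 0.56:
  ψ = 0.560: g = 0.1605, g' = -0.495 → ψ = 0.884
  ψ = 0.884: g = 0.0126, g' = -0.451 → ψ = 0.912
Converged at ψ = 0.912.
Then V = ψ·F = 0.9117·141 = 128.6 mol/h and L = F − V = 12.4 mol/h.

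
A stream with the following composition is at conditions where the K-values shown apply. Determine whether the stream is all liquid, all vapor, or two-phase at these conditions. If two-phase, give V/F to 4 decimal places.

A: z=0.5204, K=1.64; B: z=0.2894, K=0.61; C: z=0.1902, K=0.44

two-phase, V/F = 0.3803

ΣzᵢKᵢ = 1.1137; Σzᵢ/Kᵢ = 1.2240.
Both exceed 1, so a two-phase solution exists.
Newton iteration, ψ⁰ = 0.41:
  ψ = 0.4100: g = -0.00878, g' = -0.2966 → ψ = 0.3804
  ψ = 0.3804: g = -0.00003, g' = -0.2949 → ψ = 0.3803
Converged at ψ = 0.3803.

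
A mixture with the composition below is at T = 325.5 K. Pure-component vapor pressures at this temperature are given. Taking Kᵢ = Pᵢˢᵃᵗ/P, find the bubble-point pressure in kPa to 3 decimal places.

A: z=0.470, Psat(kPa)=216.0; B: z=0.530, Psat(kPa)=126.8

Pbub = 168.724 kPa

At the bubble point ψ → 0, so ΣzᵢKᵢ = 1 with Kᵢ = Pᵢˢᵃᵗ/P ⇒ P = ΣzᵢPᵢˢᵃᵗ.
P = 0.470·216.0 + 0.530·126.8 = 168.724 kPa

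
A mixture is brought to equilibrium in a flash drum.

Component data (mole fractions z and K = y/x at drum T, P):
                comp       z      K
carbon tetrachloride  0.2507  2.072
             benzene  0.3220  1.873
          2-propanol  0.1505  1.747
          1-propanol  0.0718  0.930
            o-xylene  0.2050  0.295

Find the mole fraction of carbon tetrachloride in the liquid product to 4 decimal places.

Material balance + equilibrium reduce to Σ zᵢ(Kᵢ−1)/(1+β(Kᵢ−1)) = 0.
Feasibility: ΣzᵢKᵢ = 1.5127, Σzᵢ/Kᵢ = 1.1512 — both > 1, two phases present.
Iterate (Newton) starting at β = 0.5:
  β = 0.5000: g = 0.22409, g' = -0.5290 → β = 0.9237
  β = 0.9237: g = -0.06251, g' = -1.0151 → β = 0.8621
  β = 0.8621: g = -0.00536, g' = -0.8515 → β = 0.8558
  β = 0.8558: g = -0.00004, g' = -0.8379 → β = 0.8557
Converged at β = 0.8557.
Compositions from xᵢ = zᵢ/(1+β(Kᵢ−1)), yᵢ = Kᵢxᵢ:
  carbon tetrachloride: x = 0.1308, y = 0.2709
  benzene: x = 0.1843, y = 0.3452
  2-propanol: x = 0.0918, y = 0.1604
  1-propanol: x = 0.0764, y = 0.0710
  o-xylene: x = 0.5167, y = 0.1524

x_carbon tetrachloride = 0.1308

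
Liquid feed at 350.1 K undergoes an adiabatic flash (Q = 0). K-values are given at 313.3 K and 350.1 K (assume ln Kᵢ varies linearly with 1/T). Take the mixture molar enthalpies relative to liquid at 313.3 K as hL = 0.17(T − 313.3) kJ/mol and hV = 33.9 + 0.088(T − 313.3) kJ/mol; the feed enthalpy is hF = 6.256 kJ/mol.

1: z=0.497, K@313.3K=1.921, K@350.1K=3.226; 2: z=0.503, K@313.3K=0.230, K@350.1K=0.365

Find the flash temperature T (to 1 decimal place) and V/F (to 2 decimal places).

T = 316.9 K, V/F = 0.17

Adiabatic flash: solve Rachford–Rice at each trial T, then check hF = ψ·hV(T) + (1−ψ)·hL(T).
  T = 313.3 K: K = (1.921, 0.230), RR gives ψ = 0.099, H_out = 3.367 kJ/mol
  T = 350.1 K: K = (3.226, 0.365), RR gives ψ = 0.557, H_out = 23.449 kJ/mol
  T = 331.7 K: K = (2.525, 0.293), RR gives ψ = 0.374, H_out = 15.233 kJ/mol
  T = 322.5 K: K = (2.211, 0.261), RR gives ψ = 0.257, H_out = 10.082 kJ/mol
  T = 317.9 K: K = (2.063, 0.245), RR gives ψ = 0.185, H_out = 6.991 kJ/mol
  T = 315.6 K: K = (1.991, 0.237), RR gives ψ = 0.144, H_out = 5.258 kJ/mol
Linear interpolation between T = 315.6 (H_out = 5.258) and T = 317.9 (H_out = 6.991) on hF = 6.256 gives T ≈ 316.9 K, at which ψ = 0.17.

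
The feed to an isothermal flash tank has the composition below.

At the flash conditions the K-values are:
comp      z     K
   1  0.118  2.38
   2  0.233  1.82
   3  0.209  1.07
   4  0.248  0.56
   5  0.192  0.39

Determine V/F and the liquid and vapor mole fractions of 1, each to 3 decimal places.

V/F = 0.336, x_1 = 0.081, y_1 = 0.192

Material balance + equilibrium reduce to Σ zᵢ(Kᵢ−1)/(1+V/F(Kᵢ−1)) = 0.
Feasibility: ΣzᵢKᵢ = 1.142, Σzᵢ/Kᵢ = 1.308 — both > 1, two phases present.
Newton iteration, V/F⁰ = 0.5:
  V/F = 0.500: g = -0.0624, g' = -0.385 → V/F = 0.338
  V/F = 0.338: g = -0.0008, g' = -0.381 → V/F = 0.336
Converged at V/F = 0.336.
Compositions from xᵢ = zᵢ/(1+V/F(Kᵢ−1)), yᵢ = Kᵢxᵢ:
  1: x = 0.081, y = 0.192
  2: x = 0.183, y = 0.332
  3: x = 0.204, y = 0.218
  4: x = 0.291, y = 0.163
  5: x = 0.241, y = 0.094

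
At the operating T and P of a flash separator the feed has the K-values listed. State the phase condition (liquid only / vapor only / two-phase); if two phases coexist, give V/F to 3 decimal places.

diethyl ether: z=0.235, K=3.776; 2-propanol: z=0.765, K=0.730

ΣzᵢKᵢ = 1.446; Σzᵢ/Kᵢ = 1.110.
Both exceed 1, so a two-phase solution exists.
Let ψ = V/F and solve Σ zᵢ(Kᵢ−1)/(1+ψ(Kᵢ−1)) = 0.
Newton–Raphson from ψ = 0.33:
  ψ = 0.330: g = 0.1137, g' = -0.560 → ψ = 0.533
  ψ = 0.533: g = 0.0219, g' = -0.371 → ψ = 0.592
  ψ = 0.592: g = 0.0010, g' = -0.338 → ψ = 0.595
Converged at ψ = 0.595.

two-phase, V/F = 0.595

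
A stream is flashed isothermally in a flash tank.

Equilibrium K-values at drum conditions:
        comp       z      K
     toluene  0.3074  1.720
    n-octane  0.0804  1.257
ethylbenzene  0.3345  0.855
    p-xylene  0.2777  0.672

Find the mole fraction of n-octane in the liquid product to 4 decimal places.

Let β = V/F and solve Σ zᵢ(Kᵢ−1)/(1+β(Kᵢ−1)) = 0.
g(0) = ΣzᵢKᵢ − 1 = 0.1024 and g(1) = 1 − Σzᵢ/Kᵢ = -0.0472, so a root lies in (0, 1).
Newton iteration, β⁰ = 0.41:
  β = 0.4100: g = 0.03277, g' = -0.1472 → β = 0.6327
  β = 0.6327: g = 0.00150, g' = -0.1352 → β = 0.6437
Converged at β = 0.6437.
Compositions from xᵢ = zᵢ/(1+β(Kᵢ−1)), yᵢ = Kᵢxᵢ:
  toluene: x = 0.2100, y = 0.3613
  n-octane: x = 0.0690, y = 0.0867
  ethylbenzene: x = 0.3689, y = 0.3154
  p-xylene: x = 0.3520, y = 0.2366

x_n-octane = 0.0690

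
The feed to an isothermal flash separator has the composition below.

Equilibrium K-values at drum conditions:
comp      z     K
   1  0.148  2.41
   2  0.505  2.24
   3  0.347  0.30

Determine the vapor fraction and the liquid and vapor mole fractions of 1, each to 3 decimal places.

Newton–Raphson from ψ = 0.5:
  ψ = 0.500: g = 0.1352, g' = -0.800 → ψ = 0.669
  ψ = 0.669: g = -0.0073, g' = -0.912 → ψ = 0.661
Converged at ψ = 0.661.
Compositions from xᵢ = zᵢ/(1+ψ(Kᵢ−1)), yᵢ = Kᵢxᵢ:
  1: x = 0.077, y = 0.185
  2: x = 0.278, y = 0.622
  3: x = 0.646, y = 0.194

ψ = 0.661, x_1 = 0.077, y_1 = 0.185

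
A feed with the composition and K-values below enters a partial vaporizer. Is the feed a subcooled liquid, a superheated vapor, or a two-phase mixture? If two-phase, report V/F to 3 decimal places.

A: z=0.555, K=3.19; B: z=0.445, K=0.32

ΣzᵢKᵢ = 1.913; Σzᵢ/Kᵢ = 1.565.
Both exceed 1, so a two-phase solution exists.
Let ψ = V/F and solve Σ zᵢ(Kᵢ−1)/(1+ψ(Kᵢ−1)) = 0.
Iterate (Newton) starting at ψ = 0.47:
  ψ = 0.470: g = 0.1542, g' = -1.091 → ψ = 0.611
  ψ = 0.611: g = 0.0018, g' = -1.089 → ψ = 0.613
Converged at ψ = 0.613.

two-phase, V/F = 0.613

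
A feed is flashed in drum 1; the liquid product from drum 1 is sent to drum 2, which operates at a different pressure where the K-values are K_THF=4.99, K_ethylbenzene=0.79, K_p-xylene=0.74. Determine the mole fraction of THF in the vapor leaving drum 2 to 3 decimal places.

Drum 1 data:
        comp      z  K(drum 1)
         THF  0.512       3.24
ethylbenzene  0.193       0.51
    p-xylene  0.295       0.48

Drum 1:
Let ψ₁ = V/F and solve Σ zᵢ(Kᵢ−1)/(1+ψ₁(Kᵢ−1)) = 0.
Feasibility: ΣzᵢKᵢ = 1.899, Σzᵢ/Kᵢ = 1.151 — both > 1, two phases present.
Newton iteration, ψ₁⁰ = 0.44:
  ψ₁ = 0.440: g = 0.2581, g' = -0.861 → ψ₁ = 0.740
  ψ₁ = 0.740: g = 0.0340, g' = -0.689 → ψ₁ = 0.789
Converged at ψ₁ = 0.789.
Drum-1 compositions:
  THF: x = 0.185, y = 0.599
  ethylbenzene: x = 0.315, y = 0.160
  p-xylene: x = 0.500, y = 0.240
Drum-2 feed = drum-1 liquid: z₂ = (0.1850, 0.3147, 0.5003).
Drum 2:
Rachford–Rice: g(ψ₂) = Σ zᵢ(Kᵢ−1)/(1+ψ₂(Kᵢ−1)) = 0.
Feasibility: ΣzᵢKᵢ = 1.542, Σzᵢ/Kᵢ = 1.112 — both > 1, two phases present.
Newton iteration, ψ₂⁰ = 0.43:
  ψ₂ = 0.430: g = 0.0527, g' = -0.459 → ψ₂ = 0.545
  ψ₂ = 0.545: g = 0.0064, g' = -0.356 → ψ₂ = 0.563
Converged at ψ₂ = 0.563.
  THF: x = 0.057, y = 0.284
  ethylbenzene: x = 0.357, y = 0.282
  p-xylene: x = 0.586, y = 0.434

y_THF (drum 2) = 0.284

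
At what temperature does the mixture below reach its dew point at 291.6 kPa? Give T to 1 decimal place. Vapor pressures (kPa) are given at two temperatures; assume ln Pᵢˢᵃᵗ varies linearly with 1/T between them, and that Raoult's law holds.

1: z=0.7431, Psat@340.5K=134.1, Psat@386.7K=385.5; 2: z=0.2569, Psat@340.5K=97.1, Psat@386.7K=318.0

T = 376.2 K

Dew-point temperature: Σzᵢ·P/Pᵢˢᵃᵗ(T) = 1. Interpolate ln Pᵢˢᵃᵗ = aᵢ + bᵢ/T.
  T = 340.5 K: ΣzᵢP/Pᵢˢᵃᵗ = 2.3874
  T = 386.7 K: ΣzᵢP/Pᵢˢᵃᵗ = 0.7977
  T = 363.6 K: ΣzᵢP/Pᵢˢᵃᵗ = 1.3321
  T = 375.1 K: ΣzᵢP/Pᵢˢᵃᵗ = 1.0238
  T = 380.9 K: ΣzᵢP/Pᵢˢᵃᵗ = 0.9019
  T = 378.0 K: ΣzᵢP/Pᵢˢᵃᵗ = 0.9604
Interpolating between 375.1 K and 378.0 K gives T ≈ 376.2 K.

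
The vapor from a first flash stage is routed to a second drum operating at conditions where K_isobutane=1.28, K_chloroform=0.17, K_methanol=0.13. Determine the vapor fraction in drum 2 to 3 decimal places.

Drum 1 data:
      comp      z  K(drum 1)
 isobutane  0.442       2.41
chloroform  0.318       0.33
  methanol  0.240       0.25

V/F (drum 2) = 0.248

Drum 1:
Rachford–Rice: g(ψ₁) = Σ zᵢ(Kᵢ−1)/(1+ψ₁(Kᵢ−1)) = 0.
Check two-phase: ΣzᵢKᵢ = 1.230 > 1 and Σzᵢ/Kᵢ = 2.107 > 1, so g(0) = 0.230 > 0 and g(1) = -1.107 < 0.
Iterate (Newton) starting at ψ₁ = 0.62:
  ψ₁ = 0.620: g = -0.3684, g' = -1.140 → ψ₁ = 0.297
  ψ₁ = 0.297: g = -0.0581, g' = -0.883 → ψ₁ = 0.231
Converged at ψ₁ = 0.231.
Drum-1 compositions:
  isobutane: x = 0.333, y = 0.803
  chloroform: x = 0.376, y = 0.124
  methanol: x = 0.290, y = 0.073
Drum-2 feed = drum-1 vapor: z₂ = (0.8032, 0.1242, 0.0726).
Drum 2:
Newton–Raphson from ψ₂ = 0.5:
  ψ₂ = 0.500: g = -0.0907, g' = -0.471 → ψ₂ = 0.307
  ψ₂ = 0.307: g = -0.0175, g' = -0.310 → ψ₂ = 0.251
  ψ₂ = 0.251: g = -0.0008, g' = -0.281 → ψ₂ = 0.248
Converged at ψ₂ = 0.248.
  isobutane: x = 0.751, y = 0.961
  chloroform: x = 0.156, y = 0.027
  methanol: x = 0.093, y = 0.012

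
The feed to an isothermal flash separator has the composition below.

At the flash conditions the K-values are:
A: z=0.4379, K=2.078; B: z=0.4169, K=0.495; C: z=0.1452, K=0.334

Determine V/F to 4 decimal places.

Material balance + equilibrium reduce to Σ zᵢ(Kᵢ−1)/(1+V/F(Kᵢ−1)) = 0.
g(0) = ΣzᵢKᵢ − 1 = 0.1648 and g(1) = 1 − Σzᵢ/Kᵢ = -0.4877, so a root lies in (0, 1).
Iterate (Newton) starting at V/F = 0.62:
  V/F = 0.6200: g = -0.18827, g' = -0.5950 → V/F = 0.3036
  V/F = 0.3036: g = -0.01421, g' = -0.5384 → V/F = 0.2772
  V/F = 0.2772: g = 0.00005, g' = -0.5423 → V/F = 0.2773
Converged at V/F = 0.2773.

V/F = 0.2773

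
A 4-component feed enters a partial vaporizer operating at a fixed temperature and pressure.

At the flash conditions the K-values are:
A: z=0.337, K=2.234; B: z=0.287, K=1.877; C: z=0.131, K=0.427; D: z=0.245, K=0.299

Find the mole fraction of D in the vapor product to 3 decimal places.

y_D = 0.125

Material balance + equilibrium reduce to Σ zᵢ(Kᵢ−1)/(1+ψ(Kᵢ−1)) = 0.
Check two-phase: ΣzᵢKᵢ = 1.421 > 1 and Σzᵢ/Kᵢ = 1.430 > 1, so g(0) = 0.421 > 0 and g(1) = -0.430 < 0.
Newton iteration, ψ⁰ = 0.42:
  ψ = 0.420: g = 0.1156, g' = -0.657 → ψ = 0.596
  ψ = 0.596: g = -0.0040, g' = -0.720 → ψ = 0.590
Converged at ψ = 0.590.
Compositions from xᵢ = zᵢ/(1+ψ(Kᵢ−1)), yᵢ = Kᵢxᵢ:
  A: x = 0.195, y = 0.436
  B: x = 0.189, y = 0.355
  C: x = 0.198, y = 0.085
  D: x = 0.418, y = 0.125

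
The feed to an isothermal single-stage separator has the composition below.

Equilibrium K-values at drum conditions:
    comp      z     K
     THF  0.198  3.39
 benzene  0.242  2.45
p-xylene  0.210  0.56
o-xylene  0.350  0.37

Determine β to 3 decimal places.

Material balance + equilibrium reduce to Σ zᵢ(Kᵢ−1)/(1+β(Kᵢ−1)) = 0.
Feasibility: ΣzᵢKᵢ = 1.511, Σzᵢ/Kᵢ = 1.478 — both > 1, two phases present.
Iterate (Newton) starting at β = 0.66:
  β = 0.660: g = -0.1447, g' = -0.791 → β = 0.477
  β = 0.477: g = -0.0036, g' = -0.774 → β = 0.472
Converged at β = 0.472.

β = 0.472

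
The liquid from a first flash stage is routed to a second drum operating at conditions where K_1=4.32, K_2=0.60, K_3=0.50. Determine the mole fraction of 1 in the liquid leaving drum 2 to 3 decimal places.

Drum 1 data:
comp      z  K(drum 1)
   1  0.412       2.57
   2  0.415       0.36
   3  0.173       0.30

Drum 1:
Newton–Raphson from ψ₁ = 0.52:
  ψ₁ = 0.520: g = -0.2324, g' = -0.899 → ψ₁ = 0.262
  ψ₁ = 0.262: g = -0.0087, g' = -0.883 → ψ₁ = 0.252
Converged at ψ₁ = 0.252.
Drum-1 compositions:
  1: x = 0.295, y = 0.759
  2: x = 0.495, y = 0.178
  3: x = 0.210, y = 0.063
Drum-2 feed = drum-1 liquid: z₂ = (0.2953, 0.4947, 0.2100).
Drum 2:
Newton–Raphson from ψ₂ = 0.5:
  ψ₂ = 0.500: g = -0.0188, g' = -0.677 → ψ₂ = 0.472
  ψ₂ = 0.472: g = 0.0004, g' = -0.704 → ψ₂ = 0.473
Converged at ψ₂ = 0.473.
  1: x = 0.115, y = 0.496
  2: x = 0.610, y = 0.366
  3: x = 0.275, y = 0.138

x_1 (drum 2) = 0.115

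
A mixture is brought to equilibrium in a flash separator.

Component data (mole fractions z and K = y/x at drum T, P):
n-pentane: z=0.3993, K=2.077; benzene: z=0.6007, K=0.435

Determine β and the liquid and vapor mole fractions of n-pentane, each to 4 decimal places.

Binary case is linear: z₁(K₁−1)(1+β(K₂−1)) + z₂(K₂−1)(1+β(K₁−1)) = 0
⇒ β = [z₁(K₁−1)+z₂(K₂−1)] / [−(K₁−1)(K₂−1)] = 0.09065/0.60850 = 0.1490
Compositions from xᵢ = zᵢ/(1+β(Kᵢ−1)), yᵢ = Kᵢxᵢ:
  n-pentane: x = 0.3441, y = 0.7147
  benzene: x = 0.6559, y = 0.2853

β = 0.1490, x_n-pentane = 0.3441, y_n-pentane = 0.7147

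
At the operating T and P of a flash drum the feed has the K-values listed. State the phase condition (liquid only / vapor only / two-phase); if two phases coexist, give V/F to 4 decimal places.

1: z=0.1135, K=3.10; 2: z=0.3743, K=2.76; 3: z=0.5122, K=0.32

ΣzᵢKᵢ = 1.5488; Σzᵢ/Kᵢ = 1.7729.
Both exceed 1, so a two-phase solution exists.
Let ψ = V/F and solve Σ zᵢ(Kᵢ−1)/(1+ψ(Kᵢ−1)) = 0.
Iterate (Newton) starting at ψ = 0.56:
  ψ = 0.5600: g = -0.12118, g' = -1.0175 → ψ = 0.4409
  ψ = 0.4409: g = -0.00274, g' = -0.9856 → ψ = 0.4381
Converged at ψ = 0.4381.

two-phase, V/F = 0.4381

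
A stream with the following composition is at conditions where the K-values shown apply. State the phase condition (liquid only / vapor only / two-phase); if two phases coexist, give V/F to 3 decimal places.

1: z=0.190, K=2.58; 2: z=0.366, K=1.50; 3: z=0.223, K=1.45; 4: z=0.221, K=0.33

two-phase, V/F = 0.828

ΣzᵢKᵢ = 1.435; Σzᵢ/Kᵢ = 1.141.
Both exceed 1, so a two-phase solution exists.
Let ψ = V/F and solve Σ zᵢ(Kᵢ−1)/(1+ψ(Kᵢ−1)) = 0.
Iterate (Newton) starting at ψ = 0.62:
  ψ = 0.620: g = 0.1165, g' = -0.492 → ψ = 0.857
  ψ = 0.857: g = -0.0195, g' = -0.701 → ψ = 0.829
  ψ = 0.829: g = -0.0006, g' = -0.660 → ψ = 0.828
Converged at ψ = 0.828.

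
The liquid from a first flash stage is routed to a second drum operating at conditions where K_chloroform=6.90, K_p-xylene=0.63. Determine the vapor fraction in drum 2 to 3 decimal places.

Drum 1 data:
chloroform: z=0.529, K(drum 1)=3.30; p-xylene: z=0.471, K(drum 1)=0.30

Drum 1:
Rachford–Rice: g(ψ₁) = Σ zᵢ(Kᵢ−1)/(1+ψ₁(Kᵢ−1)) = 0.
Check two-phase: ΣzᵢKᵢ = 1.887 > 1 and Σzᵢ/Kᵢ = 1.730 > 1, so g(0) = 0.887 > 0 and g(1) = -0.730 < 0.
Binary case is linear: z₁(K₁−1)(1+ψ₁(K₂−1)) + z₂(K₂−1)(1+ψ₁(K₁−1)) = 0
⇒ ψ₁ = [z₁(K₁−1)+z₂(K₂−1)] / [−(K₁−1)(K₂−1)] = 0.8870/1.6100 = 0.551
Drum-1 compositions:
  chloroform: x = 0.233, y = 0.770
  p-xylene: x = 0.767, y = 0.230
Drum-2 feed = drum-1 liquid: z₂ = (0.2333, 0.7667).
Drum 2:
Binary case is linear: z₁(K₁−1)(1+ψ₂(K₂−1)) + z₂(K₂−1)(1+ψ₂(K₁−1)) = 0
⇒ ψ₂ = [z₁(K₁−1)+z₂(K₂−1)] / [−(K₁−1)(K₂−1)] = 1.0930/2.1830 = 0.501
  chloroform: x = 0.059, y = 0.407
  p-xylene: x = 0.941, y = 0.593

V/F (drum 2) = 0.501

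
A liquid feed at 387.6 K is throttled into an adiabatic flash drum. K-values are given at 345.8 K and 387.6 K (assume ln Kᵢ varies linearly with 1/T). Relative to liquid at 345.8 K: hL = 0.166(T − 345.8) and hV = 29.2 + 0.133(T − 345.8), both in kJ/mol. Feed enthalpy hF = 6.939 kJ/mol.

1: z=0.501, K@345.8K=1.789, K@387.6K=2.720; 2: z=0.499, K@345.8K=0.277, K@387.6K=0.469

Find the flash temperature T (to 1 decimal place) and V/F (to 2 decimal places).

Adiabatic flash: solve Rachford–Rice at each trial T, then check hF = ψ·hV(T) + (1−ψ)·hL(T).
  T = 345.8 K: K = (1.789, 0.277), RR gives ψ = 0.060, H_out = 1.767 kJ/mol
  T = 387.6 K: K = (2.720, 0.469), RR gives ψ = 0.653, H_out = 25.116 kJ/mol
  T = 366.7 K: K = (2.232, 0.366), RR gives ψ = 0.385, H_out = 14.451 kJ/mol
  T = 356.2 K: K = (2.004, 0.319), RR gives ψ = 0.239, H_out = 8.626 kJ/mol
  T = 351.0 K: K = (1.895, 0.298), RR gives ψ = 0.156, H_out = 5.389 kJ/mol
  T = 353.6 K: K = (1.949, 0.309), RR gives ψ = 0.199, H_out = 7.047 kJ/mol
  T = 352.3 K: K = (1.922, 0.303), RR gives ψ = 0.178, H_out = 6.229 kJ/mol
Linear interpolation between T = 352.3 (H_out = 6.229) and T = 353.6 (H_out = 7.047) on hF = 6.939 gives T ≈ 353.4 K, at which ψ = 0.20.

T = 353.4 K, V/F = 0.20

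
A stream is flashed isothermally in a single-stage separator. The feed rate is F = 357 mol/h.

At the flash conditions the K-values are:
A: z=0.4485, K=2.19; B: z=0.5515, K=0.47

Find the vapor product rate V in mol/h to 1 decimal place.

Rachford–Rice: g(V/F) = Σ zᵢ(Kᵢ−1)/(1+V/F(Kᵢ−1)) = 0.
g(0) = ΣzᵢKᵢ − 1 = 0.2414 and g(1) = 1 − Σzᵢ/Kᵢ = -0.3782, so a root lies in (0, 1).
Newton iteration, V/F⁰ = 0.5:
  V/F = 0.5000: g = -0.06306, g' = -0.5364 → V/F = 0.3824
  V/F = 0.3824: g = 0.00019, g' = -0.5437 → V/F = 0.3828
Converged at V/F = 0.3828.
Then V = V/F·F = 0.3828·357 = 136.7 mol/h and L = F − V = 220.3 mol/h.

V = 136.7 mol/h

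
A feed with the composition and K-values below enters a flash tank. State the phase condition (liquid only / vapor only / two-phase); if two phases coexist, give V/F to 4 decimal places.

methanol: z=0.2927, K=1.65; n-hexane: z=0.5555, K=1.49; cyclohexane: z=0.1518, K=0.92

ΣzᵢKᵢ = 1.4503; Σzᵢ/Kᵢ = 0.7152.
Since Σzᵢ/Kᵢ < 1 the mixture is above its dew point — single vapor phase.

vapor only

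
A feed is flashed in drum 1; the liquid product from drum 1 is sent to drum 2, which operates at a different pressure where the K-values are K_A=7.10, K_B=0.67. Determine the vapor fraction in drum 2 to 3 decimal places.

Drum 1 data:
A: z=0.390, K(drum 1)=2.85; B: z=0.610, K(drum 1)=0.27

V/F (drum 2) = 0.740

Drum 1:
Rachford–Rice: g(ψ₁) = Σ zᵢ(Kᵢ−1)/(1+ψ₁(Kᵢ−1)) = 0.
Feasibility: ΣzᵢKᵢ = 1.276, Σzᵢ/Kᵢ = 2.396 — both > 1, two phases present.
Binary case is linear: z₁(K₁−1)(1+ψ₁(K₂−1)) + z₂(K₂−1)(1+ψ₁(K₁−1)) = 0
⇒ ψ₁ = [z₁(K₁−1)+z₂(K₂−1)] / [−(K₁−1)(K₂−1)] = 0.2762/1.3505 = 0.205
Drum-1 compositions:
  A: x = 0.283, y = 0.806
  B: x = 0.717, y = 0.194
Drum-2 feed = drum-1 liquid: z₂ = (0.2829, 0.7171).
Drum 2:
Material balance + equilibrium reduce to Σ zᵢ(Kᵢ−1)/(1+ψ₂(Kᵢ−1)) = 0.
Feasibility: ΣzᵢKᵢ = 2.489, Σzᵢ/Kᵢ = 1.110 — both > 1, two phases present.
Newton iteration, ψ₂⁰ = 0.51:
  ψ₂ = 0.510: g = 0.1353, g' = -0.736 → ψ₂ = 0.694
  ψ₂ = 0.694: g = 0.0229, g' = -0.516 → ψ₂ = 0.738
  ψ₂ = 0.738: g = 0.0007, g' = -0.484 → ψ₂ = 0.740
Converged at ψ₂ = 0.740.
  A: x = 0.051, y = 0.364
  B: x = 0.949, y = 0.636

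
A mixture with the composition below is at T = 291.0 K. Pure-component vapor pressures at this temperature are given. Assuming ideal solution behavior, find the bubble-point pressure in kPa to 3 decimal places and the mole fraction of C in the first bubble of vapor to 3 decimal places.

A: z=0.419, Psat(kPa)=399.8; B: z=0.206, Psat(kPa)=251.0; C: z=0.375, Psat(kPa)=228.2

At the bubble point ψ → 0, so ΣzᵢKᵢ = 1 with Kᵢ = Pᵢˢᵃᵗ/P ⇒ P = ΣzᵢPᵢˢᵃᵗ.
P = 0.419·399.8 + 0.206·251.0 + 0.375·228.2 = 304.797 kPa
yᵢ = zᵢPᵢˢᵃᵗ/P ⇒ y_C = 0.375·228.2/304.797 = 0.281

Pbub = 304.797 kPa, y_C = 0.281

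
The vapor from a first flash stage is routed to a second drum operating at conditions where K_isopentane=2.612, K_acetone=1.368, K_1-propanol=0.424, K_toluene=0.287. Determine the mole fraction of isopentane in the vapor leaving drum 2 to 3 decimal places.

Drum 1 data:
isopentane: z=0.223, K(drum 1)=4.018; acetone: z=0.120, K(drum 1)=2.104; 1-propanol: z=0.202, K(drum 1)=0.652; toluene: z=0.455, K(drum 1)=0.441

y_isopentane (drum 2) = 0.587

Drum 1:
Newton iteration, ψ₁⁰ = 0.5:
  ψ₁ = 0.500: g = -0.0845, g' = -0.693 → ψ₁ = 0.378
  ψ₁ = 0.378: g = 0.0044, g' = -0.777 → ψ₁ = 0.384
Converged at ψ₁ = 0.384.
Drum-1 compositions:
  isopentane: x = 0.103, y = 0.415
  acetone: x = 0.084, y = 0.177
  1-propanol: x = 0.233, y = 0.152
  toluene: x = 0.579, y = 0.255
Drum-2 feed = drum-1 vapor: z₂ = (0.4152, 0.1774, 0.1520, 0.2554).
Drum 2:
Let ψ₂ = V/F and solve Σ zᵢ(Kᵢ−1)/(1+ψ₂(Kᵢ−1)) = 0.
Check two-phase: ΣzᵢKᵢ = 1.465 > 1 and Σzᵢ/Kᵢ = 1.537 > 1, so g(0) = 0.465 > 0 and g(1) = -0.537 < 0.
Iterate (Newton) starting at ψ₂ = 0.5:
  ψ₂ = 0.500: g = 0.0197, g' = -0.761 → ψ₂ = 0.526
Converged at ψ₂ = 0.526.
  isopentane: x = 0.225, y = 0.587
  acetone: x = 0.149, y = 0.203
  1-propanol: x = 0.218, y = 0.092
  toluene: x = 0.409, y = 0.117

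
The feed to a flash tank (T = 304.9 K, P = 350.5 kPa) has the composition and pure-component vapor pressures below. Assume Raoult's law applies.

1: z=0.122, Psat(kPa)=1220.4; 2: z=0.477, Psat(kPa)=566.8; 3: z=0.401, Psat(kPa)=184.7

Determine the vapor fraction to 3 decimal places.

Raoult's law: Kᵢ = Pᵢˢᵃᵗ/P = Pᵢˢᵃᵗ/350.5.
  K_1 = 1220.4/350.5 = 3.48188, K_2 = 566.8/350.5 = 1.61712, K_3 = 184.7/350.5 = 0.52696
Material balance + equilibrium reduce to Σ zᵢ(Kᵢ−1)/(1+ψ(Kᵢ−1)) = 0.
Feasibility: ΣzᵢKᵢ = 1.407, Σzᵢ/Kᵢ = 1.091 — both > 1, two phases present.
Newton iteration, ψ⁰ = 0.37:
  ψ = 0.370: g = 0.1676, g' = -0.456 → ψ = 0.737
  ψ = 0.737: g = 0.0181, g' = -0.391 → ψ = 0.783
Converged at ψ = 0.783.

ψ = 0.783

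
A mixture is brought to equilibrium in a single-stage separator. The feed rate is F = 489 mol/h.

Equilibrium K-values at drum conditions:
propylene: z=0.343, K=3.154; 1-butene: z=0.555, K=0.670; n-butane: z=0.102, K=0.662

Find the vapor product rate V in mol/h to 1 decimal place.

Let β = V/F and solve Σ zᵢ(Kᵢ−1)/(1+β(Kᵢ−1)) = 0.
Feasibility: ΣzᵢKᵢ = 1.521, Σzᵢ/Kᵢ = 1.091 — both > 1, two phases present.
Newton–Raphson from β = 0.5:
  β = 0.500: g = 0.0949, g' = -0.472 → β = 0.701
  β = 0.701: g = 0.0110, g' = -0.375 → β = 0.730
Converged at β = 0.730.
Then V = β·F = 0.7305·489 = 357.2 mol/h and L = F − V = 131.8 mol/h.

V = 357.2 mol/h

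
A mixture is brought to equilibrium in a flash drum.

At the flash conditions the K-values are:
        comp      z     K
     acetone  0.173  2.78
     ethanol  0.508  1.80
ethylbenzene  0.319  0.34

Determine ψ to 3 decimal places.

Newton–Raphson from ψ = 0.5:
  ψ = 0.500: g = 0.1390, g' = -0.629 → ψ = 0.721
  ψ = 0.721: g = -0.0091, g' = -0.742 → ψ = 0.709
Converged at ψ = 0.709.

ψ = 0.709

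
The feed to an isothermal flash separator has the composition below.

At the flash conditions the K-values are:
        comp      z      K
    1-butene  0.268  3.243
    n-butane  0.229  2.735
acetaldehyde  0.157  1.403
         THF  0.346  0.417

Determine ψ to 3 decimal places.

ψ = 0.869

Material balance + equilibrium reduce to Σ zᵢ(Kᵢ−1)/(1+ψ(Kᵢ−1)) = 0.
Check two-phase: ΣzᵢKᵢ = 1.860 > 1 and Σzᵢ/Kᵢ = 1.108 > 1, so g(0) = 0.860 > 0 and g(1) = -0.108 < 0.
Iterate (Newton) starting at ψ = 0.62:
  ψ = 0.620: g = 0.1776, g' = -0.701 → ψ = 0.873
  ψ = 0.873: g = -0.0031, g' = -0.765 → ψ = 0.869
Converged at ψ = 0.869.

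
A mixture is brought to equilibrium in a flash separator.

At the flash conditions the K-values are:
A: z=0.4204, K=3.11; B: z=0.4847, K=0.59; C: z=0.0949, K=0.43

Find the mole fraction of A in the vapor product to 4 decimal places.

y_A = 0.5366

Iterate (Newton) starting at ψ = 0.5:
  ψ = 0.5000: g = 0.10603, g' = -0.6324 → ψ = 0.6676
  ψ = 0.6676: g = 0.00731, g' = -0.5574 → ψ = 0.6808
Converged at ψ = 0.6808.
Compositions from xᵢ = zᵢ/(1+ψ(Kᵢ−1)), yᵢ = Kᵢxᵢ:
  A: x = 0.1725, y = 0.5366
  B: x = 0.6724, y = 0.3967
  C: x = 0.1551, y = 0.0667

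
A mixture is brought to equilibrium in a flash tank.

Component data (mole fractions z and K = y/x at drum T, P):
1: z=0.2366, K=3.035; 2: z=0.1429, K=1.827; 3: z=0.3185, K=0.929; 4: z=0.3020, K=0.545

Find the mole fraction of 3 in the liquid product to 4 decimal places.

x_3 = 0.3388

Rachford–Rice: g(V/F) = Σ zᵢ(Kᵢ−1)/(1+V/F(Kᵢ−1)) = 0.
Check two-phase: ΣzᵢKᵢ = 1.4396 > 1 and Σzᵢ/Kᵢ = 1.0531 > 1, so g(0) = 0.4396 > 0 and g(1) = -0.0531 < 0.
Newton iteration, V/F⁰ = 0.55:
  V/F = 0.5500: g = 0.10162, g' = -0.3773 → V/F = 0.8193
  V/F = 0.8193: g = 0.00786, g' = -0.3332 → V/F = 0.8429
Converged at V/F = 0.8429.
Compositions from xᵢ = zᵢ/(1+V/F(Kᵢ−1)), yᵢ = Kᵢxᵢ:
  1: x = 0.0871, y = 0.2645
  2: x = 0.0842, y = 0.1538
  3: x = 0.3388, y = 0.3147
  4: x = 0.4899, y = 0.2670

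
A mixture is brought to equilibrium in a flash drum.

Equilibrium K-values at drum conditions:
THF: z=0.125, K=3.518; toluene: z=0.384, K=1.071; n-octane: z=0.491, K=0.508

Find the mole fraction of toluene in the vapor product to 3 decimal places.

Let ψ = V/F and solve Σ zᵢ(Kᵢ−1)/(1+ψ(Kᵢ−1)) = 0.
g(0) = ΣzᵢKᵢ − 1 = 0.100 and g(1) = 1 − Σzᵢ/Kᵢ = -0.361, so a root lies in (0, 1).
Newton–Raphson from ψ = 0.55:
  ψ = 0.550: g = -0.1730, g' = -0.365 → ψ = 0.075
  ψ = 0.075: g = 0.0407, g' = -0.690 → ψ = 0.135
  ψ = 0.135: g = 0.0034, g' = -0.580 → ψ = 0.140
Converged at ψ = 0.140.
Compositions from xᵢ = zᵢ/(1+ψ(Kᵢ−1)), yᵢ = Kᵢxᵢ:
  THF: x = 0.092, y = 0.325
  toluene: x = 0.380, y = 0.407
  n-octane: x = 0.527, y = 0.268

y_toluene = 0.407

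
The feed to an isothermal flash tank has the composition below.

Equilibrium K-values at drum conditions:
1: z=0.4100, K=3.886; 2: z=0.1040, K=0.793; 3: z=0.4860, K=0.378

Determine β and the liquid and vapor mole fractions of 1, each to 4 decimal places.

β = 0.5223, x_1 = 0.1635, y_1 = 0.6354

Let β = V/F and solve Σ zᵢ(Kᵢ−1)/(1+β(Kᵢ−1)) = 0.
Check two-phase: ΣzᵢKᵢ = 1.8594 > 1 and Σzᵢ/Kᵢ = 1.5224 > 1, so g(0) = 0.8594 > 0 and g(1) = -0.5224 < 0.
Iterate (Newton) starting at β = 0.55:
  β = 0.5500: g = -0.02644, g' = -0.9502 → β = 0.5222
  β = 0.5222: g = 0.00014, g' = -0.9614 → β = 0.5223
Converged at β = 0.5223.
Compositions from xᵢ = zᵢ/(1+β(Kᵢ−1)), yᵢ = Kᵢxᵢ:
  1: x = 0.1635, y = 0.6354
  2: x = 0.1166, y = 0.0925
  3: x = 0.7199, y = 0.2721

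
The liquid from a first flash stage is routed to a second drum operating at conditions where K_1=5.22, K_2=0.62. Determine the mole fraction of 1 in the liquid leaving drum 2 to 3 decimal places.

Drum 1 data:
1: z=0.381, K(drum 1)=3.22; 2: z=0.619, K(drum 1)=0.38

Drum 1:
Rachford–Rice: g(ψ₁) = Σ zᵢ(Kᵢ−1)/(1+ψ₁(Kᵢ−1)) = 0.
Feasibility: ΣzᵢKᵢ = 1.462, Σzᵢ/Kᵢ = 1.747 — both > 1, two phases present.
Binary case is linear: z₁(K₁−1)(1+ψ₁(K₂−1)) + z₂(K₂−1)(1+ψ₁(K₁−1)) = 0
⇒ ψ₁ = [z₁(K₁−1)+z₂(K₂−1)] / [−(K₁−1)(K₂−1)] = 0.4620/1.3764 = 0.336
Drum-1 compositions:
  1: x = 0.218, y = 0.703
  2: x = 0.782, y = 0.297
Drum-2 feed = drum-1 liquid: z₂ = (0.2183, 0.7817).
Drum 2:
Material balance + equilibrium reduce to Σ zᵢ(Kᵢ−1)/(1+ψ₂(Kᵢ−1)) = 0.
Check two-phase: ΣzᵢKᵢ = 1.624 > 1 and Σzᵢ/Kᵢ = 1.303 > 1, so g(0) = 0.624 > 0 and g(1) = -0.303 < 0.
Newton iteration, ψ₂⁰ = 0.5:
  ψ₂ = 0.500: g = -0.0705, g' = -0.574 → ψ₂ = 0.377
  ψ₂ = 0.377: g = 0.0087, g' = -0.733 → ψ₂ = 0.389
Converged at ψ₂ = 0.389.
  1: x = 0.083, y = 0.431
  2: x = 0.917, y = 0.569

x_1 (drum 2) = 0.083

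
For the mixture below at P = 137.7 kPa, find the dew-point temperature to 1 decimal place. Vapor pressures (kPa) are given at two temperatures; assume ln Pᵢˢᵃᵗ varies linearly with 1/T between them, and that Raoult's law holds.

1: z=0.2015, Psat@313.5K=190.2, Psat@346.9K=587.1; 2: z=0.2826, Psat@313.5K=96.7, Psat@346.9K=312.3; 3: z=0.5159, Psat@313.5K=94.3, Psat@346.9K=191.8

Dew-point temperature: Σzᵢ·P/Pᵢˢᵃᵗ(T) = 1. Interpolate ln Pᵢˢᵃᵗ = aᵢ + bᵢ/T.
  T = 313.5 K: ΣzᵢP/Pᵢˢᵃᵗ = 1.3016
  T = 346.9 K: ΣzᵢP/Pᵢˢᵃᵗ = 0.5422
  T = 330.2 K: ΣzᵢP/Pᵢˢᵃᵗ = 0.8169
  T = 321.9 K: ΣzᵢP/Pᵢˢᵃᵗ = 1.0218
  T = 326.0 K: ΣzᵢP/Pᵢˢᵃᵗ = 0.9132
  T = 323.9 K: ΣzᵢP/Pᵢˢᵃᵗ = 0.9669
Interpolating between 321.9 K and 323.9 K gives T ≈ 322.7 K.

T = 322.7 K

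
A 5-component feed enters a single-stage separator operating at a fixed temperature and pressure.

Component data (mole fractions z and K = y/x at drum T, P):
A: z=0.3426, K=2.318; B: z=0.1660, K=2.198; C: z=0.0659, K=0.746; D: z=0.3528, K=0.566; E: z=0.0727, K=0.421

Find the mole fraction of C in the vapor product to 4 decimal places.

y_C = 0.0611

Material balance + equilibrium reduce to Σ zᵢ(Kᵢ−1)/(1+V/F(Kᵢ−1)) = 0.
g(0) = ΣzᵢKᵢ − 1 = 0.4385 and g(1) = 1 − Σzᵢ/Kᵢ = -0.1077, so a root lies in (0, 1).
Newton iteration, V/F⁰ = 0.44:
  V/F = 0.4400: g = 0.15144, g' = -0.4914 → V/F = 0.7482
  V/F = 0.7482: g = 0.01054, g' = -0.4452 → V/F = 0.7719
  V/F = 0.7719: g = -0.00002, g' = -0.4471 → V/F = 0.7718
Converged at V/F = 0.7718.
Compositions from xᵢ = zᵢ/(1+V/F(Kᵢ−1)), yᵢ = Kᵢxᵢ:
  A: x = 0.1698, y = 0.3937
  B: x = 0.0862, y = 0.1896
  C: x = 0.0820, y = 0.0611
  D: x = 0.5305, y = 0.3003
  E: x = 0.1314, y = 0.0553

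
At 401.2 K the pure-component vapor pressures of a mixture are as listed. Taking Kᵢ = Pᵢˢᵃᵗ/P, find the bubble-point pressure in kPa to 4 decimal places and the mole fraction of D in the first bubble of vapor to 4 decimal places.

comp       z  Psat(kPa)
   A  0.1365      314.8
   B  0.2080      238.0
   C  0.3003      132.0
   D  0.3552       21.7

At the bubble point ψ → 0, so ΣzᵢKᵢ = 1 with Kᵢ = Pᵢˢᵃᵗ/P ⇒ P = ΣzᵢPᵢˢᵃᵗ.
P = 0.1365·314.8 + 0.2080·238.0 + 0.3003·132.0 + 0.3552·21.7 = 139.8216 kPa
yᵢ = zᵢPᵢˢᵃᵗ/P ⇒ y_D = 0.3552·21.7/139.8216 = 0.0551

Pbub = 139.8216 kPa, y_D = 0.0551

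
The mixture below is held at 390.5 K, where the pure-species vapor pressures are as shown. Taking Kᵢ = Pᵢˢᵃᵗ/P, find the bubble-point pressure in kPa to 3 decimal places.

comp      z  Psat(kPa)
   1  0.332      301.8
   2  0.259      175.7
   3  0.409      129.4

Pbub = 198.629 kPa

At the bubble point ψ → 0, so ΣzᵢKᵢ = 1 with Kᵢ = Pᵢˢᵃᵗ/P ⇒ P = ΣzᵢPᵢˢᵃᵗ.
P = 0.332·301.8 + 0.259·175.7 + 0.409·129.4 = 198.629 kPa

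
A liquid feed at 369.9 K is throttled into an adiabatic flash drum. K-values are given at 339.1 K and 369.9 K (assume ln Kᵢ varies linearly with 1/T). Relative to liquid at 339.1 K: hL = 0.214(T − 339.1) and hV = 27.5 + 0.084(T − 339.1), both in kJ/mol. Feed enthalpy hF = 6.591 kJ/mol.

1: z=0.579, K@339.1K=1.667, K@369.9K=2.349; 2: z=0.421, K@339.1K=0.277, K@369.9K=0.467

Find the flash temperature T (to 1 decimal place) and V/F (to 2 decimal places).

T = 341.4 K, V/F = 0.22

Adiabatic flash: solve Rachford–Rice at each trial T, then check hF = ψ·hV(T) + (1−ψ)·hL(T).
  T = 339.1 K: K = (1.667, 0.277), RR gives ψ = 0.170, H_out = 4.665 kJ/mol
  T = 369.9 K: K = (2.349, 0.467), RR gives ψ = 0.774, H_out = 24.782 kJ/mol
  T = 354.5 K: K = (1.994, 0.364), RR gives ψ = 0.486, H_out = 15.696 kJ/mol
  T = 346.8 K: K = (1.827, 0.318), RR gives ψ = 0.340, H_out = 10.662 kJ/mol
  T = 343.0 K: K = (1.747, 0.297), RR gives ψ = 0.261, H_out = 7.867 kJ/mol
  T = 341.1 K: K = (1.708, 0.287), RR gives ψ = 0.218, H_out = 6.357 kJ/mol
Linear interpolation between T = 341.1 (H_out = 6.357) and T = 343.0 (H_out = 7.867) on hF = 6.591 gives T ≈ 341.4 K, at which ψ = 0.22.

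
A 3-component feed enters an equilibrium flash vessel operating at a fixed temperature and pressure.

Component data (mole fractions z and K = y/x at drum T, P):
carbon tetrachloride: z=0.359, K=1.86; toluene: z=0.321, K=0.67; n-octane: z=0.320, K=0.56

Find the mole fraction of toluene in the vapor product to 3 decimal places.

y_toluene = 0.229

Rachford–Rice: g(V/F) = Σ zᵢ(Kᵢ−1)/(1+V/F(Kᵢ−1)) = 0.
Feasibility: ΣzᵢKᵢ = 1.062, Σzᵢ/Kᵢ = 1.244 — both > 1, two phases present.
Newton–Raphson from V/F = 0.62:
  V/F = 0.620: g = -0.1254, g' = -0.285 → V/F = 0.180
  V/F = 0.180: g = 0.0017, g' = -0.312 → V/F = 0.186
Converged at V/F = 0.186.
Compositions from xᵢ = zᵢ/(1+V/F(Kᵢ−1)), yᵢ = Kᵢxᵢ:
  carbon tetrachloride: x = 0.310, y = 0.576
  toluene: x = 0.342, y = 0.229
  n-octane: x = 0.349, y = 0.195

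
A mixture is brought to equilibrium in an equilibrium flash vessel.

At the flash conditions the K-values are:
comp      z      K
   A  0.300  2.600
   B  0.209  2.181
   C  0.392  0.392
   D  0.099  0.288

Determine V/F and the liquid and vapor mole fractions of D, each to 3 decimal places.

Material balance + equilibrium reduce to Σ zᵢ(Kᵢ−1)/(1+V/F(Kᵢ−1)) = 0.
Feasibility: ΣzᵢKᵢ = 1.418, Σzᵢ/Kᵢ = 1.555 — both > 1, two phases present.
Iterate (Newton) starting at V/F = 0.5:
  V/F = 0.500: g = -0.0300, g' = -0.772 → V/F = 0.461
Converged at V/F = 0.461.
Compositions from xᵢ = zᵢ/(1+V/F(Kᵢ−1)), yᵢ = Kᵢxᵢ:
  A: x = 0.173, y = 0.449
  B: x = 0.135, y = 0.295
  C: x = 0.545, y = 0.214
  D: x = 0.147, y = 0.042

V/F = 0.461, x_D = 0.147, y_D = 0.042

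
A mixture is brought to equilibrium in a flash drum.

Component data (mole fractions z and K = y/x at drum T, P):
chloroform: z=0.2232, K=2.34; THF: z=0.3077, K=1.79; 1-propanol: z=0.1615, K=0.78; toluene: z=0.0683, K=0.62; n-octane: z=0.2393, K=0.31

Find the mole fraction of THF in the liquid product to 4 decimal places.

x_THF = 0.2140

Material balance + equilibrium reduce to Σ zᵢ(Kᵢ−1)/(1+ψ(Kᵢ−1)) = 0.
Feasibility: ΣzᵢKᵢ = 1.3156, Σzᵢ/Kᵢ = 1.3564 — both > 1, two phases present.
Newton–Raphson from ψ = 0.44:
  ψ = 0.4400: g = 0.06093, g' = -0.5231 → ψ = 0.5565
  ψ = 0.5565: g = -0.00126, g' = -0.5504 → ψ = 0.5542
Converged at ψ = 0.5542.
Compositions from xᵢ = zᵢ/(1+ψ(Kᵢ−1)), yᵢ = Kᵢxᵢ:
  chloroform: x = 0.1281, y = 0.2997
  THF: x = 0.2140, y = 0.3831
  1-propanol: x = 0.1839, y = 0.1435
  toluene: x = 0.0865, y = 0.0536
  n-octane: x = 0.3875, y = 0.1201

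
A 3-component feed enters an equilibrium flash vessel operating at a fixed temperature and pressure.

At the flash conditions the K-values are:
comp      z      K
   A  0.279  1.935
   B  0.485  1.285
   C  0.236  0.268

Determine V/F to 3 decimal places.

V/F = 0.555

Iterate (Newton) starting at V/F = 0.5:
  V/F = 0.500: g = 0.0263, g' = -0.458 → V/F = 0.557
  V/F = 0.557: g = -0.0010, g' = -0.496 → V/F = 0.555
Converged at V/F = 0.555.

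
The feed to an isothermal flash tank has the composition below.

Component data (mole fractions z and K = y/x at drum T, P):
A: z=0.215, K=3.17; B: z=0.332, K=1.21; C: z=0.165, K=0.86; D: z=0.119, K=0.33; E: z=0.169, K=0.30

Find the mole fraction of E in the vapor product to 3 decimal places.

y_E = 0.072

Newton iteration, ψ⁰ = 0.5:
  ψ = 0.500: g = -0.0399, g' = -0.565 → ψ = 0.429
Converged at ψ = 0.429.
Compositions from xᵢ = zᵢ/(1+ψ(Kᵢ−1)), yᵢ = Kᵢxᵢ:
  A: x = 0.111, y = 0.353
  B: x = 0.305, y = 0.369
  C: x = 0.176, y = 0.151
  D: x = 0.167, y = 0.055
  E: x = 0.242, y = 0.072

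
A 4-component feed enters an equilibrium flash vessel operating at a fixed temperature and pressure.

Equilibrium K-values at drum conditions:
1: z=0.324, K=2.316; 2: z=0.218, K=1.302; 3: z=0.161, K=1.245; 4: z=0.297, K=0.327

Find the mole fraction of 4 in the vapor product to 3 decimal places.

Let β = V/F and solve Σ zᵢ(Kᵢ−1)/(1+β(Kᵢ−1)) = 0.
g(0) = ΣzᵢKᵢ − 1 = 0.332 and g(1) = 1 − Σzᵢ/Kᵢ = -0.345, so a root lies in (0, 1).
Newton–Raphson from β = 0.5:
  β = 0.500: g = 0.0483, g' = -0.532 → β = 0.591
  β = 0.591: g = -0.0015, g' = -0.570 → β = 0.588
Converged at β = 0.588.
Compositions from xᵢ = zᵢ/(1+β(Kᵢ−1)), yᵢ = Kᵢxᵢ:
  1: x = 0.183, y = 0.423
  2: x = 0.185, y = 0.241
  3: x = 0.141, y = 0.175
  4: x = 0.491, y = 0.161

y_4 = 0.161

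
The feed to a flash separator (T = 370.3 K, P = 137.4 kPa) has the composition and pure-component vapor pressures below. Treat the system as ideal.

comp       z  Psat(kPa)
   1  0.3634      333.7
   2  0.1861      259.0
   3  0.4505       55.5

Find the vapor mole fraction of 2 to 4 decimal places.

Raoult's law: Kᵢ = Pᵢˢᵃᵗ/P = Pᵢˢᵃᵗ/137.4.
  K_1 = 333.7/137.4 = 2.428675, K_2 = 259.0/137.4 = 1.885007, K_3 = 55.5/137.4 = 0.403930
Material balance + equilibrium reduce to Σ zᵢ(Kᵢ−1)/(1+ψ(Kᵢ−1)) = 0.
Check two-phase: ΣzᵢKᵢ = 1.4154 > 1 and Σzᵢ/Kᵢ = 1.3636 > 1, so g(0) = 0.4154 > 0 and g(1) = -0.3636 < 0.
Iterate (Newton) starting at ψ = 0.5:
  ψ = 0.5000: g = 0.03448, g' = -0.6473 → ψ = 0.5533
  ψ = 0.5533: g = -0.00013, g' = -0.6534 → ψ = 0.5531
Converged at ψ = 0.5531.
Compositions from xᵢ = zᵢ/(1+ψ(Kᵢ−1)), yᵢ = Kᵢxᵢ:
  1: x = 0.2030, y = 0.4930
  2: x = 0.1249, y = 0.2355
  3: x = 0.6721, y = 0.2715

y_2 = 0.2355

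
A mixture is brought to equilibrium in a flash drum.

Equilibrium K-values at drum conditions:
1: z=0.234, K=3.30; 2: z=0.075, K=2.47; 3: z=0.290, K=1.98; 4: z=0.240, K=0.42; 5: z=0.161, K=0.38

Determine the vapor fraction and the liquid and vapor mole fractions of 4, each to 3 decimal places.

Rachford–Rice: g(ψ) = Σ zᵢ(Kᵢ−1)/(1+ψ(Kᵢ−1)) = 0.
Feasibility: ΣzᵢKᵢ = 1.694, Σzᵢ/Kᵢ = 1.243 — both > 1, two phases present.
Newton–Raphson from ψ = 0.62:
  ψ = 0.620: g = 0.0768, g' = -0.723 → ψ = 0.726
  ψ = 0.726: g = -0.0012, g' = -0.752 → ψ = 0.725
Converged at ψ = 0.725.
Compositions from xᵢ = zᵢ/(1+ψ(Kᵢ−1)), yᵢ = Kᵢxᵢ:
  1: x = 0.088, y = 0.290
  2: x = 0.036, y = 0.090
  3: x = 0.170, y = 0.336
  4: x = 0.414, y = 0.174
  5: x = 0.292, y = 0.111

ψ = 0.725, x_4 = 0.414, y_4 = 0.174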